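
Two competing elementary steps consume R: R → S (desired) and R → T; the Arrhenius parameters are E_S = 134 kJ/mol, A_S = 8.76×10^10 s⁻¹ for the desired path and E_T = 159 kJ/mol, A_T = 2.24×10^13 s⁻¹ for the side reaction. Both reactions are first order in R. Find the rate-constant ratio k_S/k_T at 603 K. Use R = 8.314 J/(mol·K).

0.573

Since both paths have the same order in R, the concentration cancels and S_{S/T} = k_S/k_T = (A_S/A_T)·exp[(E_T−E_S)/(RT)].
(E_T−E_S)/(RT) = (159−134)×10³/(8.314×603) = 25000/5013 = 4.987.
k_S/k_T = (8.76×10^10/2.24×10^13)·exp(4.987) = 0.003911 × 146.5 = 0.573.
Since E_S < E_T, lowering the temperature improves selectivity toward S.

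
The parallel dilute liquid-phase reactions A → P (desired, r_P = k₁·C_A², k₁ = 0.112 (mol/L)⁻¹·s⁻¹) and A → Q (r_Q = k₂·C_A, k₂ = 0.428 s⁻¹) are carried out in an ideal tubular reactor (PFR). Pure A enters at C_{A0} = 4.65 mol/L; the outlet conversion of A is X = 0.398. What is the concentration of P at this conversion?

0.909 mol/L

C_A = C_{A0}(1−X) = 2.799 mol/L.
Along a PFR/batch, dC_Q/dC_A = −r_Q/(r_P+r_Q) = −k₂/(k₂+k₁·C_A).
Integrating from C_{A0} to C_A: C_Q = (0.428/0.112)·ln[(0.428+0.112·4.65)/(0.428+0.112·2.80)] = 3.821·ln(0.9488/0.7415) = 0.9420 mol/L.
Then C_P = (C_{A0}−C_A) − C_Q = 1.851 − 0.9420 = 0.9087 mol/L.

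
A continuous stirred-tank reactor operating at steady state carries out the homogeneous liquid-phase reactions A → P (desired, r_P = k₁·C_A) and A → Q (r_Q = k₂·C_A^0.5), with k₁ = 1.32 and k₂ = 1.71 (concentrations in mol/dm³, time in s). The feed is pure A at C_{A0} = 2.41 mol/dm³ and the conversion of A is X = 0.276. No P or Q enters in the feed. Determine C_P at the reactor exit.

Exit C_A = C_{A0}(1−X) = 2.41×0.724 = 1.745 mol/dm³.
In a CSTR the entire volume is at exit conditions, so r_P = 1.32×1.745 = 2.303 and r_Q = 1.71×1.745^0.5 = 2.259.
Fraction of consumed A going to P: r_P/(r_P+r_Q) = 0.5049.
C_P = 0.5049·C_{A0}·X = 0.5049×2.41×0.276 = 0.336 mol/dm³.

0.336 mol/dm³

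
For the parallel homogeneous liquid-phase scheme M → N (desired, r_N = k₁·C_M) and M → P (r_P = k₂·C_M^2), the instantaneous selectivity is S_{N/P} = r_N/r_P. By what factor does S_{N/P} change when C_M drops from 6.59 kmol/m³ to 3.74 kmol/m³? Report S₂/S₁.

1.76

S_{N/P} = (k₁/k₂)·C_M⁻¹, so S₂/S₁ = (C_{M,2}/C_{M,1})⁻¹.
= 6.59/3.74 = 1.76.
Selectivity toward N rises as C_M falls — low-concentration operation is favoured.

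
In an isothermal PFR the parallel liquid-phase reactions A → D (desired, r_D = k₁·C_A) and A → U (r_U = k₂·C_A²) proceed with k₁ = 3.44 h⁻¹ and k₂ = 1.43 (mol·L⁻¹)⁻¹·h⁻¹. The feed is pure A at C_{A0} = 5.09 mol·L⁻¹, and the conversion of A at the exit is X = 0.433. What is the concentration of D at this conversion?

C_A = C_{A0}(1−X) = 2.886 mol·L⁻¹.
Along a PFR/batch, dC_D/dC_A = −r_D/(r_D+r_U) = −k₁/(k₁+k₂·C_A).
Integrating from C_{A0} to C_A: C_D = (3.44/1.43)·ln[(3.44+1.43·5.09)/(3.44+1.43·2.89)] = 2.406·ln(10.72/7.567) = 0.8376 mol·L⁻¹.

0.838 mol·L⁻¹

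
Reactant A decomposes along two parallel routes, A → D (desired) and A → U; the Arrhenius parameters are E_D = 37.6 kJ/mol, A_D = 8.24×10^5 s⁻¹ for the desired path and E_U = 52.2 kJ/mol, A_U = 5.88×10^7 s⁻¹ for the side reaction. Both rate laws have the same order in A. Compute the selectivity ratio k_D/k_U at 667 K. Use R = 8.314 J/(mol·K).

0.195

k_D/k_U = (A_D/A_U)·exp[−(E_D−E_U)/(RT)] = (A_D/A_U)·exp[(E_U−E_D)/(RT)].
(E_U−E_D)/(RT) = (52.2−37.6)×10³/(8.314×667) = 14600/5545 = 2.633.
k_D/k_U = (8.24×10^5/5.88×10^7)·exp(2.633) = 0.01401 × 13.91 = 0.195.
Since E_D < E_U, lowering the temperature improves selectivity toward D.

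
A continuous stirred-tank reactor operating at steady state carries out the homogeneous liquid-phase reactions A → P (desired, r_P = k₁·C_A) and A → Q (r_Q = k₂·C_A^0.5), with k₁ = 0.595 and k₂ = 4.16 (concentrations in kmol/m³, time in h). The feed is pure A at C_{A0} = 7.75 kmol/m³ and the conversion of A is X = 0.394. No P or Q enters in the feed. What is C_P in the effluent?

0.723 kmol/m³

Exit C_A = C_{A0}(1−X) = 7.75×0.606 = 4.696 kmol/m³.
Rates in a CSTR are evaluated at the outlet concentration: r_P = 0.595×4.696 = 2.794, r_Q = 4.16×4.696^0.5 = 9.015.
Fraction of consumed A going to P: r_P/(r_P+r_Q) = 0.2366.
C_P = 0.2366·C_{A0}·X = 0.2366×7.75×0.394 = 0.723 kmol/m³.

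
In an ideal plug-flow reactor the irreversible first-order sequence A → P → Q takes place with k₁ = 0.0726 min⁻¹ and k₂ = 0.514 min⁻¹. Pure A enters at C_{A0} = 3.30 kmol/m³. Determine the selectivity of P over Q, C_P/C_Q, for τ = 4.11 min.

For first-order series with pure A initially, C_P(τ) = k₁C_{A0}/(k₂−k₁)·(e^(−k₁τ) − e^(−k₂τ)).
e^(−k₁τ) = e^(−0.0726×4.11) = e^(−0.2984) = 0.7420; e^(−k₂τ) = e^(−2.113) = 0.1209.
C_P = 0.0726×3.30/(0.514−0.0726) × (0.7420−0.1209) = 0.5428×0.6211 = 0.3371 kmol/m³.
C_A = C_{A0}e^(−k₁τ) = 2.449 kmol/m³, so C_Q = C_{A0}−C_A−C_P = 0.5142 kmol/m³; C_P/C_Q = 0.656.

0.656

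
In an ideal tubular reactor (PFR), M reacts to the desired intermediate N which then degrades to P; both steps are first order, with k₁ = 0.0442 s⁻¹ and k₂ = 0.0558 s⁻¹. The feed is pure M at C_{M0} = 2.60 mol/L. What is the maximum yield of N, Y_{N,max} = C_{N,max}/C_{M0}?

Evaluating C_N at τ_opt = ln(k₂/k₁)/(k₂−k₁) gives C_{N,max}/C_{M0} = (k₁/k₂)^[k₂/(k₂−k₁)].
= (0.0442/0.0558)^(0.0558/(0.0558−0.0442)) = (0.7921)^(4.810) = 0.3259.

0.326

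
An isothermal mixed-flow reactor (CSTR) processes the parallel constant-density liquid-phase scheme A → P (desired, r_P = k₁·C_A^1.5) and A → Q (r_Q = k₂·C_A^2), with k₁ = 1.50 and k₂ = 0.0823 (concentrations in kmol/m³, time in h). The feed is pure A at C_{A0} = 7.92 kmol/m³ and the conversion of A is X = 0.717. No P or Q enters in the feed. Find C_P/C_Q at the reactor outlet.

12.2

Exit C_A = C_{A0}(1−X) = 7.92×0.283 = 2.241 kmol/m³.
A CSTR operates uniformly at the exit composition, giving r_P = 5.033 and r_Q = 0.4135 (each k·C_A^n at C_A = 2.241).
Overall selectivity = C_P/C_Q = r_Pτ/(r_Qτ) = r_P/r_Q = 12.2.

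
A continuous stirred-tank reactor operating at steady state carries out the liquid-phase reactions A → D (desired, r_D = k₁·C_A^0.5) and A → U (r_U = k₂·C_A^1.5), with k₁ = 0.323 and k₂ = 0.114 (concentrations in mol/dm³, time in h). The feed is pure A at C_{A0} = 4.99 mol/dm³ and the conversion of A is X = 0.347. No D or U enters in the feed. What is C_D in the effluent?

Exit C_A = C_{A0}(1−X) = 4.99×0.653 = 3.258 mol/dm³.
In a CSTR the entire volume is at exit conditions, so r_D = 0.323×3.258^0.5 = 0.5831 and r_U = 0.114×3.258^1.5 = 0.6705.
Fraction of consumed A going to D: r_D/(r_D+r_U) = 0.4651.
C_D = 0.4651·C_{A0}·X = 0.4651×4.99×0.347 = 0.805 mol/dm³.

0.805 mol/dm³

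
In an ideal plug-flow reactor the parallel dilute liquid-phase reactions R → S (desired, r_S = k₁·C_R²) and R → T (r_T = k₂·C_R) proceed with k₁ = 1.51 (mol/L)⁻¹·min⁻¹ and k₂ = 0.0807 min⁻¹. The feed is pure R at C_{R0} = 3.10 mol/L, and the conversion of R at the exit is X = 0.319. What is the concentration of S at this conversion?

C_R = C_{R0}(1−X) = 2.111 mol/L.
Along a PFR/batch, dC_T/dC_R = −r_T/(r_S+r_T) = −k₂/(k₂+k₁·C_R).
Integrating from C_{R0} to C_R: C_T = (0.0807/1.51)·ln[(0.0807+1.51·3.10)/(0.0807+1.51·2.11)] = 0.05344·ln(4.762/3.268) = 0.02011 mol/L.
Then C_S = (C_{R0}−C_R) − C_T = 0.9889 − 0.02011 = 0.9688 mol/L.

0.969 mol/L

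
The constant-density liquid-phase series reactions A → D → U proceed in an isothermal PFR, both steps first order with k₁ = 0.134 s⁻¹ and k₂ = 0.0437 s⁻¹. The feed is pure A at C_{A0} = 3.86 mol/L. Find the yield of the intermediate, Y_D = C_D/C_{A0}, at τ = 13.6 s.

The intermediate concentration in a first-order A→B→C sequence is C_D = k₁C_{A0}(e^(−k₁τ) − e^(−k₂τ))/(k₂−k₁).
e^(−k₁τ) = e^(−0.134×13.6) = e^(−1.822) = 0.1616; e^(−k₂τ) = e^(−0.5943) = 0.5519.
C_D = 0.134×3.86/(0.0437−0.134) × (0.1616−0.5519) = (-5.728)×(-0.3903) = 2.236 mol/L.
Y_D = C_D/C_{A0} = 2.236/3.86 = 0.579.

0.579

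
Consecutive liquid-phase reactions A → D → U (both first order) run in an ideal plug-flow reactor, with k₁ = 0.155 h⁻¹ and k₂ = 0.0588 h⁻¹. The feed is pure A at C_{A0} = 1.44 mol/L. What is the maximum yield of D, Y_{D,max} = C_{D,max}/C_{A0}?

0.553

Evaluating C_D at τ_opt = ln(k₂/k₁)/(k₂−k₁) gives C_{D,max}/C_{A0} = (k₁/k₂)^[k₂/(k₂−k₁)].
= (0.155/0.0588)^(0.0588/(0.0588−0.155)) = (2.636)^(-0.6112) = 0.5530.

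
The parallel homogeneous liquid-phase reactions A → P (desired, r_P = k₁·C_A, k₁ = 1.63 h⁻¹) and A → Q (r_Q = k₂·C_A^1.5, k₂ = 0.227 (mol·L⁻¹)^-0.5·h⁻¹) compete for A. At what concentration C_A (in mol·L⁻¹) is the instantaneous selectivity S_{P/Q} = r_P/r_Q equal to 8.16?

0.774 mol·L⁻¹

S_{P/Q} = (k₁/k₂)·C_A^-0.5 ⇒ C_A = (S·k₂/k₁)^(-2).
= (8.16×0.227/1.63)^(-2) = (1.136)^(-2) = 0.774 mol·L⁻¹.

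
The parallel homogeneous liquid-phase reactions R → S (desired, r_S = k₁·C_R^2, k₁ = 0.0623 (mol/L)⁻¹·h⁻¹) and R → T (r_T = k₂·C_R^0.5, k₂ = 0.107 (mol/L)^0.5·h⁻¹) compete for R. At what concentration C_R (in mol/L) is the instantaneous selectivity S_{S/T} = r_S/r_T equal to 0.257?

S_{S/T} = (k₁/k₂)·C_R^1.5 ⇒ C_R = (S·k₂/k₁)^(1/1.5).
= (0.257×0.107/0.0623)^(0.6667) = (0.4414)^(0.6667) = 0.580 mol/L.

0.580 mol/L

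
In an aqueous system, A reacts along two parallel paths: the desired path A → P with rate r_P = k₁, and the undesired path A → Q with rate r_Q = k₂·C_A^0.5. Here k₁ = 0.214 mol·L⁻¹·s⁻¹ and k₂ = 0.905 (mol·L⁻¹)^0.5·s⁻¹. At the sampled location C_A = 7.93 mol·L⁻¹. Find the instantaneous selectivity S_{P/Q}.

S_{P/Q} = r_P/r_Q = (k₁)/(k₂·C_A^0.5) = (k₁/k₂)·C_A^-0.5.
= (0.214) / (0.905×7.930^0.5) = 0.2140/2.549 = 0.0840.
The undesired path is higher order in A, so low C_A (CSTR or dilute feed) favours P.

0.0840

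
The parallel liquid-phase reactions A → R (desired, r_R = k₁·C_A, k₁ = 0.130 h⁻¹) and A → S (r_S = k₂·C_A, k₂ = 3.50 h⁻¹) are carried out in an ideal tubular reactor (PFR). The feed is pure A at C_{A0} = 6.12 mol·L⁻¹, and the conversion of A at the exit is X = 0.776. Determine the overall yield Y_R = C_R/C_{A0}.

0.0278

C_A = C_{A0}(1−X) = 1.371 mol·L⁻¹.
Both paths are first order in A, so the instantaneous fraction to R is constant: dC_R/d(−C_A) = k₁/(k₁+k₂) = 0.03581.
C_R = 0.03581·(C_{A0}−C_A) = 0.03581×4.749 = 0.170 mol·L⁻¹.
Y_R = C_R/C_{A0} = 0.1701/6.12 = 0.0278.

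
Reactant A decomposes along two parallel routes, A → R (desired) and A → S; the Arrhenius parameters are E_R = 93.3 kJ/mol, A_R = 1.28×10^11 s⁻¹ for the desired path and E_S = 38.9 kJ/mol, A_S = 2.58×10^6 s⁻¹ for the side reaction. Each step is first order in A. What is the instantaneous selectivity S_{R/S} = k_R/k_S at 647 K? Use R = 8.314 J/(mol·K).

2.01

With equal orders, S_{R/S} = k_R/k_S = (A_R/A_S)·exp[(E_S−E_R)/(RT)].
(E_S−E_R)/(RT) = (38.9−93.3)×10³/(8.314×647) = -54400/5379 = -10.11.
k_R/k_S = (1.28×10^11/2.58×10^6)·exp(-10.11) = 49612 × 4.054×10^-5 = 2.01.
Since E_R > E_S, raising the temperature improves selectivity toward R.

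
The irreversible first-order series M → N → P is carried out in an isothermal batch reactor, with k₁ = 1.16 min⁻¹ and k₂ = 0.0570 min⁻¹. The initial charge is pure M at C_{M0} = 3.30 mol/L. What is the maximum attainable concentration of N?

For a first-order series the maximum intermediate yield is C_{N,max}/C_{M0} = (k₁/k₂)^[k₂/(k₂−k₁)].
= (1.16/0.0570)^(0.0570/(0.0570−1.16)) = (20.35)^(-0.05168) = 0.8558.
C_{N,max} = 0.8558×3.30 = 2.82 mol/L.

2.82 mol/L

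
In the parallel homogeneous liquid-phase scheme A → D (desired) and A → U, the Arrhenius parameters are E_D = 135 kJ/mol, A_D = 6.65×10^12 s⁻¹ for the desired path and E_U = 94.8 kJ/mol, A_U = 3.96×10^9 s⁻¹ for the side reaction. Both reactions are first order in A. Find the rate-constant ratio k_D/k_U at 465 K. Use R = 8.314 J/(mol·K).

Since both paths have the same order in A, the concentration cancels and S_{D/U} = k_D/k_U = (A_D/A_U)·exp[(E_U−E_D)/(RT)].
(E_U−E_D)/(RT) = (94.8−135)×10³/(8.314×465) = -40200/3866 = -10.40.
k_D/k_U = (6.65×10^12/3.96×10^9)·exp(-10.40) = 1679 × 3.048×10^-5 = 0.0512.

0.0512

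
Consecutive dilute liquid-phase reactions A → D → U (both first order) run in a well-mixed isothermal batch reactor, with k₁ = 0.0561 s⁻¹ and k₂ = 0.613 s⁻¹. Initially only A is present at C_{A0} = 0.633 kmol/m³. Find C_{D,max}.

At the optimum, C_{D,max}/C_{A0} = (k₁/k₂)^[k₂/(k₂−k₁)].
= (0.0561/0.613)^(0.613/(0.613−0.0561)) = (0.09152)^(1.101) = 0.07193.
C_{D,max} = 0.07193×0.633 = 0.0455 kmol/m³.

0.0455 kmol/m³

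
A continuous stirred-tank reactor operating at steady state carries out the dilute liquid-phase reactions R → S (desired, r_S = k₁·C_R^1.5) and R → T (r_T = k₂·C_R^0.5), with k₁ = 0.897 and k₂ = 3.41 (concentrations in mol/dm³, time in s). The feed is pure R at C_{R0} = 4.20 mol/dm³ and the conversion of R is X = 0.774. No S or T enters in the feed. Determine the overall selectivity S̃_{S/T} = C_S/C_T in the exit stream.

0.250

Exit C_R = C_{R0}(1−X) = 4.20×0.226 = 0.9492 mol/dm³.
Rates in a CSTR are evaluated at the outlet concentration: r_S = 0.897×0.9492^1.5 = 0.8295, r_T = 3.41×0.9492^0.5 = 3.322.
Overall selectivity = C_S/C_T = r_Sτ/(r_Tτ) = r_S/r_T = 0.250.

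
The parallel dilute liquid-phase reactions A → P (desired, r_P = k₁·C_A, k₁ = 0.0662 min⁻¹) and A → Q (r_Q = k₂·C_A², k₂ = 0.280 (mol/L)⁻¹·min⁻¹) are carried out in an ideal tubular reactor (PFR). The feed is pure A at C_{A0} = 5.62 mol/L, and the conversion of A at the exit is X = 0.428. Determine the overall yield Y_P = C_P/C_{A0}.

0.0222

C_A = C_{A0}(1−X) = 3.215 mol/L.
Along a PFR/batch, dC_P/dC_A = −r_P/(r_P+r_Q) = −k₁/(k₁+k₂·C_A).
Integrating from C_{A0} to C_A: C_P = (0.0662/0.280)·ln[(0.0662+0.280·5.62)/(0.0662+0.280·3.21)] = 0.2364·ln(1.640/0.9663) = 0.1250 mol/L.
Y_P = C_P/C_{A0} = 0.1250/5.62 = 0.0222.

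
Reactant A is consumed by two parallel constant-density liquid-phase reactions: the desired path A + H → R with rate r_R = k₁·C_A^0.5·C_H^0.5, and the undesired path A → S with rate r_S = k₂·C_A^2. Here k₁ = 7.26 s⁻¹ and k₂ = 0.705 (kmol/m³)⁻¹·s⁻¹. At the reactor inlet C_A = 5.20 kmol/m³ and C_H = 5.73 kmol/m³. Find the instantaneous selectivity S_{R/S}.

S_{R/S} = r_R/r_S = (k₁·C_A^0.5·C_H^0.5)/(k₂·C_A^2) = (k₁/k₂)·C_A^-1.5·C_H^0.5.
= (7.26×5.200^0.5×5.730^0.5) / (0.705×5.200^2) = 39.63/19.06 = 2.08.
The undesired path is higher order in A, so low C_A (CSTR or dilute feed) favours R.

2.08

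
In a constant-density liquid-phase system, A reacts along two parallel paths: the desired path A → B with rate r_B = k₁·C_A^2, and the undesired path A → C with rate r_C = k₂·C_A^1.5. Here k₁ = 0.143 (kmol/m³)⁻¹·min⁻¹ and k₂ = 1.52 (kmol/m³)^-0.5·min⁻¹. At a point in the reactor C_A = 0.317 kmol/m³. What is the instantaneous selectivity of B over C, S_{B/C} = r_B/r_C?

S_{B/C} = r_B/r_C = (k₁·C_A^2)/(k₂·C_A^1.5) = (k₁/k₂)·C_A^0.5.
= (0.143×0.3170^2) / (1.52×0.3170^1.5) = 0.01437/0.2713 = 0.0530.

0.0530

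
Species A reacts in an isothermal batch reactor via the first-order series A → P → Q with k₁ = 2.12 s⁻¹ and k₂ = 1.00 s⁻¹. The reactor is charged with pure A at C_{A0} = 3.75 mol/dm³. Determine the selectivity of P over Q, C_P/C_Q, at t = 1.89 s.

0.344

Solving the coupled first-order balances gives C_P(t) = [k₁/(k₂−k₁)]·C_{A0}·(e^(−k₁t) − e^(−k₂t)).
e^(−k₁t) = e^(−2.12×1.89) = e^(−4.007) = 0.01819; e^(−k₂t) = e^(−1.890) = 0.1511.
C_P = 2.12×3.75/(1.00−2.12) × (0.01819−0.1511) = (-7.098)×(-0.1329) = 0.9432 mol/dm³.
C_A = C_{A0}e^(−k₁t) = 0.06822 mol/dm³, so C_Q = C_{A0}−C_A−C_P = 2.739 mol/dm³; C_P/C_Q = 0.344.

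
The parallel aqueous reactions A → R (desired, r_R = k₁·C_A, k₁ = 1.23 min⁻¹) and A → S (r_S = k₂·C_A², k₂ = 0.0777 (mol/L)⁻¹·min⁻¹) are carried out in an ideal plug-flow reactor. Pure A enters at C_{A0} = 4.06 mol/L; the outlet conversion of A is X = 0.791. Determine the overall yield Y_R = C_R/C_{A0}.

0.687

C_A = C_{A0}(1−X) = 0.8485 mol/L.
Along a PFR/batch, dC_R/dC_A = −r_R/(r_R+r_S) = −k₁/(k₁+k₂·C_A).
Integrating from C_{A0} to C_A: C_R = (1.23/0.0777)·ln[(1.23+0.0777·4.06)/(1.23+0.0777·0.849)] = 15.83·ln(1.545/1.296) = 2.788 mol/L.
Y_R = C_R/C_{A0} = 2.788/4.06 = 0.687.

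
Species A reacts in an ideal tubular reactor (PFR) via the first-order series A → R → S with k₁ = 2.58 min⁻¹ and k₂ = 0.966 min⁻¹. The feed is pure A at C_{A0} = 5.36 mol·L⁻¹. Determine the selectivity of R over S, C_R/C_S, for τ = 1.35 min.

0.658

Solving the coupled first-order balances gives C_R(τ) = [k₁/(k₂−k₁)]·C_{A0}·(e^(−k₁τ) − e^(−k₂τ)).
e^(−k₁τ) = e^(−2.58×1.35) = e^(−3.483) = 0.03072; e^(−k₂τ) = e^(−1.304) = 0.2714.
C_R = 2.58×5.36/(0.966−2.58) × (0.03072−0.2714) = (-8.568)×(-0.2407) = 2.062 mol·L⁻¹.
C_A = C_{A0}e^(−k₁τ) = 0.1646 mol·L⁻¹, so C_S = C_{A0}−C_A−C_R = 3.133 mol·L⁻¹; C_R/C_S = 0.658.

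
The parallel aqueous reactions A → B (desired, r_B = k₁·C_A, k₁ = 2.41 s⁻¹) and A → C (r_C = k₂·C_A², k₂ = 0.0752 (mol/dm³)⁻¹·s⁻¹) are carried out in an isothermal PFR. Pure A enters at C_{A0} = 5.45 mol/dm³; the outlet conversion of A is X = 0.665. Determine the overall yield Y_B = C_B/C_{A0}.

C_A = C_{A0}(1−X) = 1.826 mol/dm³.
Along a PFR/batch, dC_B/dC_A = −r_B/(r_B+r_C) = −k₁/(k₁+k₂·C_A).
Integrating from C_{A0} to C_A: C_B = (2.41/0.0752)·ln[(2.41+0.0752·5.45)/(2.41+0.0752·1.83)] = 32.05·ln(2.820/2.547) = 3.258 mol/dm³.
Y_B = C_B/C_{A0} = 3.258/5.45 = 0.598.

0.598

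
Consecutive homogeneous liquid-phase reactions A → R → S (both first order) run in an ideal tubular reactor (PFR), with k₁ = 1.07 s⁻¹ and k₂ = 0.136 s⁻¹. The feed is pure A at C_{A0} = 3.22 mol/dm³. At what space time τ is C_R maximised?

The intermediate peaks when r₁ = r₂, i.e. k₁e^(−k₁τ) = k₂e^(−k₂τ), giving τ_opt = ln(k₂/k₁)/(k₂−k₁).
= ln(0.136/1.07)/(0.136−1.07) = ln(0.1271)/-0.9340 = -2.063/-0.9340 = 2.21 s.

2.21 s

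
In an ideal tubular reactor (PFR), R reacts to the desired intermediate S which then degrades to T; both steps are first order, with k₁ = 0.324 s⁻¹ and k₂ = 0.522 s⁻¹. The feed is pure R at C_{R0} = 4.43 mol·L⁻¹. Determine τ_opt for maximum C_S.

2.41 s

For first-order series the maximum of C_S occurs at τ_opt = ln(k₂/k₁)/(k₂−k₁).
= ln(0.522/0.324)/(0.522−0.324) = ln(1.611)/0.1980 = 0.4769/0.1980 = 2.41 s.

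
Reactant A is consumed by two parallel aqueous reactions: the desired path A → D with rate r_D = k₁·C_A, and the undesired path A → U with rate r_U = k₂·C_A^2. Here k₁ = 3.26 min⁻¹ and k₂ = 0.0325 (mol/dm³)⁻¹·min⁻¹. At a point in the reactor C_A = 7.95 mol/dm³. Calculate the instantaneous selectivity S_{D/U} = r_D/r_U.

12.6

S_{D/U} = r_D/r_U = (k₁·C_A)/(k₂·C_A^2) = (k₁/k₂)·C_A⁻¹.
= (3.26×7.950) / (0.0325×7.950^2) = 25.92/2.054 = 12.6.
The undesired path is higher order in A, so low C_A (CSTR or dilute feed) favours D.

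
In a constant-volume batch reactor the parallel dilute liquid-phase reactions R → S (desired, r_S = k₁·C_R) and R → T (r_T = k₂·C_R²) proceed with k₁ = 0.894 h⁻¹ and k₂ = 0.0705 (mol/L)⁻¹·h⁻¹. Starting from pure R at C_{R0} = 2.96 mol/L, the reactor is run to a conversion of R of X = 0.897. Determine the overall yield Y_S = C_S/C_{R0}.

0.797

C_R = C_{R0}(1−X) = 0.3049 mol/L.
Along a PFR/batch, dC_S/dC_R = −r_S/(r_S+r_T) = −k₁/(k₁+k₂·C_R).
Integrating from C_{R0} to C_R: C_S = (0.894/0.0705)·ln[(0.894+0.0705·2.96)/(0.894+0.0705·0.305)] = 12.68·ln(1.103/0.9155) = 2.359 mol/L.
Y_S = C_S/C_{R0} = 2.359/2.96 = 0.797.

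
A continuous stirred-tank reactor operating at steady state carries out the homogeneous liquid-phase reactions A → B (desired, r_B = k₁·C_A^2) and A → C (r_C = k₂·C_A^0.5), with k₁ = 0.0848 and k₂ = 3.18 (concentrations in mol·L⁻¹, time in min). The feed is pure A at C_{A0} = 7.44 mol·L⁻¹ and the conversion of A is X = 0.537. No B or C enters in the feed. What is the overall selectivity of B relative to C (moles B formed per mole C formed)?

Exit C_A = C_{A0}(1−X) = 7.44×0.463 = 3.445 mol·L⁻¹.
A CSTR operates uniformly at the exit composition, giving r_B = 1.006 and r_C = 5.902 (each k·C_A^n at C_A = 3.445).
Overall selectivity = C_B/C_C = r_Bτ/(r_Cτ) = r_B/r_C = 0.170.

0.170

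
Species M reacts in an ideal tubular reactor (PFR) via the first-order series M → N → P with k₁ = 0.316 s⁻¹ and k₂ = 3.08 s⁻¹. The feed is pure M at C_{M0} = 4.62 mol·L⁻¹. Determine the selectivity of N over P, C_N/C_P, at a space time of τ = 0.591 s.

0.812

Solving the coupled first-order balances gives C_N(τ) = [k₁/(k₂−k₁)]·C_{M0}·(e^(−k₁τ) − e^(−k₂τ)).
e^(−k₁τ) = e^(−0.316×0.591) = e^(−0.1868) = 0.8296; e^(−k₂τ) = e^(−1.820) = 0.1620.
C_N = 0.316×4.62/(3.08−0.316) × (0.8296−0.1620) = 0.5282×0.6677 = 0.3527 mol·L⁻¹.
C_M = C_{M0}e^(−k₁τ) = 3.833 mol·L⁻¹, so C_P = C_{M0}−C_M−C_N = 0.4344 mol·L⁻¹; C_N/C_P = 0.812.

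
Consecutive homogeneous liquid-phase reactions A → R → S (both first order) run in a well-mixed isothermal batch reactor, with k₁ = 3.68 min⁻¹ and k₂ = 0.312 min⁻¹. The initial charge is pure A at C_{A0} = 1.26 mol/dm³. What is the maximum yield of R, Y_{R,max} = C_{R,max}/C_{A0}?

0.796

For a first-order series the maximum intermediate yield is C_{R,max}/C_{A0} = (k₁/k₂)^[k₂/(k₂−k₁)].
= (3.68/0.312)^(0.312/(0.312−3.68)) = (11.79)^(-0.09264) = 0.7956.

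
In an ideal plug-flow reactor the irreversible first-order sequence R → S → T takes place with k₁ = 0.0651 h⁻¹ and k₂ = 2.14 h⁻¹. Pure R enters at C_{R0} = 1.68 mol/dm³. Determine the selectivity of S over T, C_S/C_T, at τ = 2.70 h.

The intermediate concentration in a first-order A→B→C sequence is C_S = k₁C_{R0}(e^(−k₁τ) − e^(−k₂τ))/(k₂−k₁).
e^(−k₁τ) = e^(−0.0651×2.70) = e^(−0.1758) = 0.8388; e^(−k₂τ) = e^(−5.778) = 0.003095.
C_S = 0.0651×1.68/(2.14−0.0651) × (0.8388−0.003095) = 0.05271×0.8357 = 0.04405 mol/dm³.
C_R = C_{R0}e^(−k₁τ) = 1.409 mol/dm³, so C_T = C_{R0}−C_R−C_S = 0.2267 mol/dm³; C_S/C_T = 0.194.

0.194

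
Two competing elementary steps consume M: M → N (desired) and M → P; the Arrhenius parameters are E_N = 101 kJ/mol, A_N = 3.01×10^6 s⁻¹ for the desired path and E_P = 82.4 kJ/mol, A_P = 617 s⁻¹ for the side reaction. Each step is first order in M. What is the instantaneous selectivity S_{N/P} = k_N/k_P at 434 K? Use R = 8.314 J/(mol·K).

28.2

Since both paths have the same order in M, the concentration cancels and S_{N/P} = k_N/k_P = (A_N/A_P)·exp[(E_P−E_N)/(RT)].
(E_P−E_N)/(RT) = (82.4−101)×10³/(8.314×434) = -18600/3608 = -5.155.
k_N/k_P = (3.01×10^6/617)·exp(-5.155) = 4878 × 0.005772 = 28.2.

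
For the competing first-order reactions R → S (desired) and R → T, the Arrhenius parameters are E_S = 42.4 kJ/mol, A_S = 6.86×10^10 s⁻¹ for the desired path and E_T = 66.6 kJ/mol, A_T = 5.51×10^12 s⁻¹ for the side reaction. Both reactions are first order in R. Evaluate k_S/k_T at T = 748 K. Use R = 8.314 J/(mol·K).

0.610

With equal orders, S_{S/T} = k_S/k_T = (A_S/A_T)·exp[(E_T−E_S)/(RT)].
(E_T−E_S)/(RT) = (66.6−42.4)×10³/(8.314×748) = 24200/6219 = 3.891.
k_S/k_T = (6.86×10^10/5.51×10^12)·exp(3.891) = 0.01245 × 48.98 = 0.610.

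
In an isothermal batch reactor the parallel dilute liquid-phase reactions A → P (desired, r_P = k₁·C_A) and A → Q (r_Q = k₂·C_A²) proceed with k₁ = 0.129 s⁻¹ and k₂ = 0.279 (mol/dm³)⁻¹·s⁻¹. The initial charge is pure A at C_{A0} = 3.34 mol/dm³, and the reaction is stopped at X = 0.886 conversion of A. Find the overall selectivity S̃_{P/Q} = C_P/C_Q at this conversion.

0.308

C_A = C_{A0}(1−X) = 0.3808 mol/dm³.
Along a PFR/batch, dC_P/dC_A = −r_P/(r_P+r_Q) = −k₁/(k₁+k₂·C_A).
Integrating from C_{A0} to C_A: C_P = (0.129/0.279)·ln[(0.129+0.279·3.34)/(0.129+0.279·0.381)] = 0.4624·ln(1.061/0.2352) = 0.6964 mol/dm³.
C_Q = (C_{A0}−C_A)−C_P = 2.263 mol/dm³; S̃_{P/Q} = 0.6964/2.263 = 0.308.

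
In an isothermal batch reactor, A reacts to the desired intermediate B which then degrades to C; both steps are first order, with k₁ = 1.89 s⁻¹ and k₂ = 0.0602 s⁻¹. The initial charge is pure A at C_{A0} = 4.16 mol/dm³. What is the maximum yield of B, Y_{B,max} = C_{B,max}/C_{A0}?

Evaluating C_B at t_opt = ln(k₂/k₁)/(k₂−k₁) gives C_{B,max}/C_{A0} = (k₁/k₂)^[k₂/(k₂−k₁)].
= (1.89/0.0602)^(0.0602/(0.0602−1.89)) = (31.40)^(-0.03290) = 0.8928.

0.893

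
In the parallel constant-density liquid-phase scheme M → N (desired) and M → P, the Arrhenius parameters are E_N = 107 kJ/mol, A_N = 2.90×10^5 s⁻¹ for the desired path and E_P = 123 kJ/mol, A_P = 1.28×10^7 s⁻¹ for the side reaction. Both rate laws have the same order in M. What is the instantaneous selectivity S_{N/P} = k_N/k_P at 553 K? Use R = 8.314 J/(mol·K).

k_N/k_P = (A_N/A_P)·exp[−(E_N−E_P)/(RT)] = (A_N/A_P)·exp[(E_P−E_N)/(RT)].
(E_P−E_N)/(RT) = (123−107)×10³/(8.314×553) = 16000/4598 = 3.480.
k_N/k_P = (2.90×10^5/1.28×10^7)·exp(3.480) = 0.02266 × 32.46 = 0.735.
Since E_N < E_P, lowering the temperature improves selectivity toward N.

0.735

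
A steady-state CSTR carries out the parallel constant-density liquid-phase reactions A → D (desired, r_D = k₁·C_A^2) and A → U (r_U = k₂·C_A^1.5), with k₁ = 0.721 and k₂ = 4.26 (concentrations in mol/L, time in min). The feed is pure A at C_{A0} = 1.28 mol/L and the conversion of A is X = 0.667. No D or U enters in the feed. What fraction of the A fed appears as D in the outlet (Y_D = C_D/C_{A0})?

Exit C_A = C_{A0}(1−X) = 1.28×0.333 = 0.4262 mol/L.
In a CSTR the entire volume is at exit conditions, so r_D = 0.721×0.4262^2 = 0.1310 and r_U = 4.26×0.4262^1.5 = 1.185.
Fraction of consumed A going to D: r_D/(r_D+r_U) = 0.09950.
C_D = 0.09950·C_{A0}·X = 0.09950×1.28×0.667 = 0.0850 mol/L; Y_D = C_D/C_{A0} = 0.0664.

0.0664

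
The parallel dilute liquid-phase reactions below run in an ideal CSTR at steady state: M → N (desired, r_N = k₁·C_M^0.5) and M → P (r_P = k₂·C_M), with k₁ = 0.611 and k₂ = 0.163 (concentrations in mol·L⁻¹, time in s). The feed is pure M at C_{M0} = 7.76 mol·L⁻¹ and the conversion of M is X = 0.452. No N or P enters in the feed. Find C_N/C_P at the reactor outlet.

Exit C_M = C_{M0}(1−X) = 7.76×0.548 = 4.252 mol·L⁻¹.
A CSTR operates uniformly at the exit composition, giving r_N = 1.260 and r_P = 0.6932 (each k·C_M^n at C_M = 4.252).
Overall selectivity = C_N/C_P = r_Nτ/(r_Pτ) = r_N/r_P = 1.82.

1.82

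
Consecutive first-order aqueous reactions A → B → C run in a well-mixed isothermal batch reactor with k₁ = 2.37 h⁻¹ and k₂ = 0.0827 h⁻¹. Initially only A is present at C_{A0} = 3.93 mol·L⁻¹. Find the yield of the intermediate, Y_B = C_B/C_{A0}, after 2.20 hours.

0.858

Solving the coupled first-order balances gives C_B(t) = [k₁/(k₂−k₁)]·C_{A0}·(e^(−k₁t) − e^(−k₂t)).
e^(−k₁t) = e^(−2.37×2.20) = e^(−5.214) = 0.005440; e^(−k₂t) = e^(−0.1819) = 0.8337.
C_B = 2.37×3.93/(0.0827−2.37) × (0.005440−0.8337) = (-4.072)×(-0.8282) = 3.373 mol·L⁻¹.
Y_B = C_B/C_{A0} = 3.373/3.93 = 0.858.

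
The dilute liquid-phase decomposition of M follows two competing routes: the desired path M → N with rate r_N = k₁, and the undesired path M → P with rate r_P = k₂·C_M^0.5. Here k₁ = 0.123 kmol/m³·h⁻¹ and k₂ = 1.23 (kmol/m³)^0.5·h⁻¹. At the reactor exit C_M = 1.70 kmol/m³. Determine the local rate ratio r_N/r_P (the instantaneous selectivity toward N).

S_{N/P} = r_N/r_P = (k₁)/(k₂·C_M^0.5) = (k₁/k₂)·C_M^-0.5.
= (0.123) / (1.23×1.700^0.5) = 0.1230/1.604 = 0.0767.
The undesired path is higher order in M, so low C_M (CSTR or dilute feed) favours N.

0.0767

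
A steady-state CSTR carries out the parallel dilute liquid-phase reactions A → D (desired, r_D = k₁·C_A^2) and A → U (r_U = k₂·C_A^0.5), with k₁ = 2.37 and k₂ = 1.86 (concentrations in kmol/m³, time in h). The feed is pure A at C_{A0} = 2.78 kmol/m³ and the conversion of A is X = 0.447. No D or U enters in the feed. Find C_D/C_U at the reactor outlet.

2.43

Exit C_A = C_{A0}(1−X) = 2.78×0.553 = 1.537 kmol/m³.
A CSTR operates uniformly at the exit composition, giving r_D = 5.601 and r_U = 2.306 (each k·C_A^n at C_A = 1.537).
Overall selectivity = C_D/C_U = r_Dτ/(r_Uτ) = r_D/r_U = 2.43.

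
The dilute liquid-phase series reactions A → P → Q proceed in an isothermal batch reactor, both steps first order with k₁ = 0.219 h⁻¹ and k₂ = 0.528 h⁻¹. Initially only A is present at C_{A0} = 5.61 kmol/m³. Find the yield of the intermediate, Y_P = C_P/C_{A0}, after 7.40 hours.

0.126

For first-order series with pure A initially, C_P(t) = k₁C_{A0}/(k₂−k₁)·(e^(−k₁t) − e^(−k₂t)).
e^(−k₁t) = e^(−0.219×7.40) = e^(−1.621) = 0.1978; e^(−k₂t) = e^(−3.907) = 0.02010.
C_P = 0.219×5.61/(0.528−0.219) × (0.1978−0.02010) = 3.976×0.1777 = 0.7065 kmol/m³.
Y_P = C_P/C_{A0} = 0.7065/5.61 = 0.126.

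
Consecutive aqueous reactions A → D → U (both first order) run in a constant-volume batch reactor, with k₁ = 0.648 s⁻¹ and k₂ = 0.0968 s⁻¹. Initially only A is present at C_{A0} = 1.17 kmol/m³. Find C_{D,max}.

At the optimum, C_{D,max}/C_{A0} = (k₁/k₂)^[k₂/(k₂−k₁)].
= (0.648/0.0968)^(0.0968/(0.0968−0.648)) = (6.694)^(-0.1756) = 0.7161.
C_{D,max} = 0.7161×1.17 = 0.838 kmol/m³.

0.838 kmol/m³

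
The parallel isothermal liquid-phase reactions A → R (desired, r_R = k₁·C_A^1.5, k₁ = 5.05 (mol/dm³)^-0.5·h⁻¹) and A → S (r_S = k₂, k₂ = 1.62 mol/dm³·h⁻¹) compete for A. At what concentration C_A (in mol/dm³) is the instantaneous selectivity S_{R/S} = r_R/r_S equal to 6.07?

S_{R/S} = (k₁/k₂)·C_A^1.5 ⇒ C_A = (S·k₂/k₁)^(1/1.5).
= (6.07×1.62/5.05)^(0.6667) = (1.947)^(0.6667) = 1.56 mol/dm³.

1.56 mol/dm³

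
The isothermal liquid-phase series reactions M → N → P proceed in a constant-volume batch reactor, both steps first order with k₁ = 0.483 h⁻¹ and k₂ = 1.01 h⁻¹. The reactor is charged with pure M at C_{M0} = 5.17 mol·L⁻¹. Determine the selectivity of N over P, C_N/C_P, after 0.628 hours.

2.69

For first-order series with pure M initially, C_N(t) = k₁C_{M0}/(k₂−k₁)·(e^(−k₁t) − e^(−k₂t)).
e^(−k₁t) = e^(−0.483×0.628) = e^(−0.3033) = 0.7384; e^(−k₂t) = e^(−0.6343) = 0.5303.
C_N = 0.483×5.17/(1.01−0.483) × (0.7384−0.5303) = 4.738×0.2080 = 0.9858 mol·L⁻¹.
C_M = C_{M0}e^(−k₁t) = 3.817 mol·L⁻¹, so C_P = C_{M0}−C_M−C_N = 0.3669 mol·L⁻¹; C_N/C_P = 2.69.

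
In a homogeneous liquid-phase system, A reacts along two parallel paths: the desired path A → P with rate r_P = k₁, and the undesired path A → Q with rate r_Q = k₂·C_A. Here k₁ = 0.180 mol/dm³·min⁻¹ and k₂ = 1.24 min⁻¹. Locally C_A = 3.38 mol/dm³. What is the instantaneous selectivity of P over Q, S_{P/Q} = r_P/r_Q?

S_{P/Q} = r_P/r_Q = (k₁)/(k₂·C_A) = (k₁/k₂)·C_A⁻¹.
= (0.180) / (1.24×3.380) = 0.1800/4.191 = 0.0429.

0.0429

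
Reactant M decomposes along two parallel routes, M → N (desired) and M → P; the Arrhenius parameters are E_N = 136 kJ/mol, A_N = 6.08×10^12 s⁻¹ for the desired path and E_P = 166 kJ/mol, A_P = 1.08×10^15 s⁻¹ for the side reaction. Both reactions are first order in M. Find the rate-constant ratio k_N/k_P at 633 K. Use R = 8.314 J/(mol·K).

k_N/k_P = (A_N/A_P)·exp[−(E_N−E_P)/(RT)] = (A_N/A_P)·exp[(E_P−E_N)/(RT)].
(E_P−E_N)/(RT) = (166−136)×10³/(8.314×633) = 30000/5263 = 5.700.
k_N/k_P = (6.08×10^12/1.08×10^15)·exp(5.700) = 0.005630 × 299.0 = 1.68.

1.68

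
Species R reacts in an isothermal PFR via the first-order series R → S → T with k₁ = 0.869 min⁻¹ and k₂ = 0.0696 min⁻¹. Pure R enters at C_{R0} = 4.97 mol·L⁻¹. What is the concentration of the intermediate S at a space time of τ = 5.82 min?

3.57 mol·L⁻¹

For first-order series with pure R initially, C_S(τ) = k₁C_{R0}/(k₂−k₁)·(e^(−k₁τ) − e^(−k₂τ)).
e^(−k₁τ) = e^(−0.869×5.82) = e^(−5.058) = 0.006361; e^(−k₂τ) = e^(−0.4051) = 0.6669.
C_S = 0.869×4.97/(0.0696−0.869) × (0.006361−0.6669) = (-5.403)×(-0.6606) = 3.569 mol·L⁻¹.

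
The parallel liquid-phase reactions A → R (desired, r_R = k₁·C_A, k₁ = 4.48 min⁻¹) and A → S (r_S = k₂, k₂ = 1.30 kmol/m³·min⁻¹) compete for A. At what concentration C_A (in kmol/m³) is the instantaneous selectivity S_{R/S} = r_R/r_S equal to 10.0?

S_{R/S} = (k₁/k₂)·C_A ⇒ C_A = S·k₂/k₁.
= 10.0×1.30/4.48 = 2.90 kmol/m³.

2.90 kmol/m³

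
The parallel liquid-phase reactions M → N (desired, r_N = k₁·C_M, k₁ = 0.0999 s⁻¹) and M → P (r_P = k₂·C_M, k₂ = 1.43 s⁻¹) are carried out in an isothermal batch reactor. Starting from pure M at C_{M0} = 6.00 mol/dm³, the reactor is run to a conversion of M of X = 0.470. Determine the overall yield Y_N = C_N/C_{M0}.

0.0307

C_M = C_{M0}(1−X) = 3.180 mol/dm³.
Both paths are first order in M, so the instantaneous fraction to N is constant: dC_N/d(−C_M) = k₁/(k₁+k₂) = 0.06530.
C_N = 0.06530·(C_{M0}−C_M) = 0.06530×2.820 = 0.184 mol/dm³.
Y_N = C_N/C_{M0} = 0.1841/6.00 = 0.0307.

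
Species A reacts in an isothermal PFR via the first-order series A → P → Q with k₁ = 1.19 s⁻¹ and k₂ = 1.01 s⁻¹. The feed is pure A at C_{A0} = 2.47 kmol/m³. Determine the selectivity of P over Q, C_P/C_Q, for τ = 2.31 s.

0.304

For first-order series with pure A initially, C_P(τ) = k₁C_{A0}/(k₂−k₁)·(e^(−k₁τ) − e^(−k₂τ)).
e^(−k₁τ) = e^(−1.19×2.31) = e^(−2.749) = 0.06400; e^(−k₂τ) = e^(−2.333) = 0.09699.
C_P = 1.19×2.47/(1.01−1.19) × (0.06400−0.09699) = (-16.33)×(-0.03300) = 0.5388 kmol/m³.
C_A = C_{A0}e^(−k₁τ) = 0.1581 kmol/m³, so C_Q = C_{A0}−C_A−C_P = 1.773 kmol/m³; C_P/C_Q = 0.304.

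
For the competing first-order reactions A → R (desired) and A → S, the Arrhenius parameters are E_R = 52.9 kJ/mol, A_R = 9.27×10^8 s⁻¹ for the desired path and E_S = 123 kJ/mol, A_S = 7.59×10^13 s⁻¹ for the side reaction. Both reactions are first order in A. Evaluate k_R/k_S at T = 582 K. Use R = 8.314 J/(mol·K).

23.9

Since both paths have the same order in A, the concentration cancels and S_{R/S} = k_R/k_S = (A_R/A_S)·exp[(E_S−E_R)/(RT)].
(E_S−E_R)/(RT) = (123−52.9)×10³/(8.314×582) = 70100/4839 = 14.49.
k_R/k_S = (9.27×10^8/7.59×10^13)·exp(14.49) = 1.221×10^-5 × 1.958×10^6 = 23.9.
Since E_R < E_S, lowering the temperature improves selectivity toward R.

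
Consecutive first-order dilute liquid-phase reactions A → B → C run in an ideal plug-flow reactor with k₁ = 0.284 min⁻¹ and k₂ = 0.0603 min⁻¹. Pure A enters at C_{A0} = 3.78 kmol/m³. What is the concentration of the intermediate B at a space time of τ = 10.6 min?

For first-order series with pure A initially, C_B(τ) = k₁C_{A0}/(k₂−k₁)·(e^(−k₁τ) − e^(−k₂τ)).
e^(−k₁τ) = e^(−0.284×10.6) = e^(−3.010) = 0.04927; e^(−k₂τ) = e^(−0.6392) = 0.5277.
C_B = 0.284×3.78/(0.0603−0.284) × (0.04927−0.5277) = (-4.799)×(-0.4785) = 2.296 kmol/m³.

2.30 kmol/m³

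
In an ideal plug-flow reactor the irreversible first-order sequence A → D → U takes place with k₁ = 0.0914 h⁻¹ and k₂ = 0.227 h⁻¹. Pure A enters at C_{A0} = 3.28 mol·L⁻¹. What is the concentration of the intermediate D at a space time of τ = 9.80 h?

For first-order series with pure A initially, C_D(τ) = k₁C_{A0}/(k₂−k₁)·(e^(−k₁τ) − e^(−k₂τ)).
e^(−k₁τ) = e^(−0.0914×9.80) = e^(−0.8957) = 0.4083; e^(−k₂τ) = e^(−2.225) = 0.1081.
C_D = 0.0914×3.28/(0.227−0.0914) × (0.4083−0.1081) = 2.211×0.3002 = 0.6637 mol·L⁻¹.

0.664 mol·L⁻¹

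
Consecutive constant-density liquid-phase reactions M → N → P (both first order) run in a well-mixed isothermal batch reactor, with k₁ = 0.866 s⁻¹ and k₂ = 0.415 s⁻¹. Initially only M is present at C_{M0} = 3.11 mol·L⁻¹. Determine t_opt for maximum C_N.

1.63 s

Setting dC_N/dt = 0 gives t_opt = ln(k₂/k₁)/(k₂−k₁).
= ln(0.415/0.866)/(0.415−0.866) = ln(0.4792)/-0.4510 = -0.7356/-0.4510 = 1.63 s.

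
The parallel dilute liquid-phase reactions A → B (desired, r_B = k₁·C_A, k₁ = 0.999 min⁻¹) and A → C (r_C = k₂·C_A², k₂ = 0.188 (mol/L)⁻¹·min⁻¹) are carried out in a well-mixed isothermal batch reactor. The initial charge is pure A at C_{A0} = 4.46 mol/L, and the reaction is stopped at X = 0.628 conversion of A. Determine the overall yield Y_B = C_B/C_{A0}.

0.402

C_A = C_{A0}(1−X) = 1.659 mol/L.
Along a PFR/batch, dC_B/dC_A = −r_B/(r_B+r_C) = −k₁/(k₁+k₂·C_A).
Integrating from C_{A0} to C_A: C_B = (0.999/0.188)·ln[(0.999+0.188·4.46)/(0.999+0.188·1.66)] = 5.314·ln(1.837/1.311) = 1.794 mol/L.
Y_B = C_B/C_{A0} = 1.794/4.46 = 0.402.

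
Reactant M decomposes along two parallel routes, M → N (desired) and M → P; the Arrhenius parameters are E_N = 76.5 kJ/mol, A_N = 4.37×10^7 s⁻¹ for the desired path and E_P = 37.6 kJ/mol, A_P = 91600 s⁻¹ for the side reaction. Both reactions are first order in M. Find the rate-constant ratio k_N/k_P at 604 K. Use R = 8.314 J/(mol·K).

With equal orders, S_{N/P} = k_N/k_P = (A_N/A_P)·exp[(E_P−E_N)/(RT)].
(E_P−E_N)/(RT) = (37.6−76.5)×10³/(8.314×604) = -38900/5022 = -7.746.
k_N/k_P = (4.37×10^7/91600)·exp(-7.746) = 477.1 × 4.323×10^-4 = 0.206.
Since E_N > E_P, raising the temperature improves selectivity toward N.

0.206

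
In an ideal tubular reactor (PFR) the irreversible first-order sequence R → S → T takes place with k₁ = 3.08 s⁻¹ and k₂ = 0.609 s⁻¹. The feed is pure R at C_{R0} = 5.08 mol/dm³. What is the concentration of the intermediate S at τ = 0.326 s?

Solving the coupled first-order balances gives C_S(τ) = [k₁/(k₂−k₁)]·C_{R0}·(e^(−k₁τ) − e^(−k₂τ)).
e^(−k₁τ) = e^(−3.08×0.326) = e^(−1.004) = 0.3664; e^(−k₂τ) = e^(−0.1985) = 0.8199.
C_S = 3.08×5.08/(0.609−3.08) × (0.3664−0.8199) = (-6.332)×(-0.4536) = 2.872 mol/dm³.

2.87 mol/dm³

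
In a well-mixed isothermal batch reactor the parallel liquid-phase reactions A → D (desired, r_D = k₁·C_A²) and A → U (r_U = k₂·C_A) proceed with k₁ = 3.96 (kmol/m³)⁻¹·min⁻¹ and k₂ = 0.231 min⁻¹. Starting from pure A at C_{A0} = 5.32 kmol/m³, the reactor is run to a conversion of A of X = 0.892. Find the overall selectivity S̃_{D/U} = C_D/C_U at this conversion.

37.0

C_A = C_{A0}(1−X) = 0.5746 kmol/m³.
Along a PFR/batch, dC_U/dC_A = −r_U/(r_D+r_U) = −k₂/(k₂+k₁·C_A).
Integrating from C_{A0} to C_A: C_U = (0.231/3.96)·ln[(0.231+3.96·5.32)/(0.231+3.96·0.575)] = 0.05833·ln(21.30/2.506) = 0.1248 kmol/m³.
Then C_D = (C_{A0}−C_A) − C_U = 4.745 − 0.1248 = 4.621 kmol/m³.
S̃_{D/U} = C_D/C_U = 4.621/0.1248 = 37.0.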